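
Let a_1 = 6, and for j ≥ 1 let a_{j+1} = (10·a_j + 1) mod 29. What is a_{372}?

Computing terms: a_1 = 6,  a_2 = 3,  a_3 = 2,  a_4 = 21,  a_5 = 8,  a_6 = 23,  a_7 = 28,  a_8 = 20,  a_9 = 27,  a_{10} = 10,  a_{11} = 14,  a_{12} = 25,  a_{13} = 19,  a_{14} = 17,  a_{15} = 26,  a_{16} = 0,  a_{17} = 1,  a_{18} = 11,  a_{19} = 24,  a_{20} = 9,  a_{21} = 4,  a_{22} = 12,  a_{23} = 5,  a_{24} = 22,  a_{25} = 18,  a_{26} = 7,  a_{27} = 13,  a_{28} = 15,  a_{29} = 6.
Since a_{29} = a_1 = 6, the sequence is periodic with period 28.
So a_{372} = a_{1 + ((372-1) mod 28)} = a_8 = 20.

20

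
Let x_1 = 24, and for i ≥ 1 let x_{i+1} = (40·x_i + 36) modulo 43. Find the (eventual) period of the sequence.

x_1 = 24, x_2 = 7, x_3 = 15, x_4 = 34, x_5 = 20, x_6 = 19, x_7 = 22, x_8 = 13, x_9 = 40, x_{10} = 2, x_{11} = 30, x_{12} = 32, x_{13} = 26, x_{14} = 1, x_{15} = 33, x_{16} = 23, x_{17} = 10, x_{18} = 6, x_{19} = 18, x_{20} = 25, x_{21} = 4, x_{22} = 24.
Since x_{22} = x_1 = 24, the sequence is periodic with period 21.

21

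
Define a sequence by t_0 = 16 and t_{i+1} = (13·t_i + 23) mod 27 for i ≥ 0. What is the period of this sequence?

27

We have t_0 = 16; t_1 = 15; t_2 = 2; t_3 = 22; t_4 = 12; t_5 = 17; t_6 = 1; t_7 = 9; t_8 = 5; t_9 = 7; t_{10} = 6; t_{11} = 20; t_{12} = 13; t_{13} = 3; t_{14} = 8; t_{15} = 19; t_{16} = 0; t_{17} = 23; t_{18} = 25; t_{19} = 24; t_{20} = 11; t_{21} = 4; t_{22} = 21; t_{23} = 26; t_{24} = 10; t_{25} = 18; t_{26} = 14; t_{27} = 16.
The sequence repeats with period 27.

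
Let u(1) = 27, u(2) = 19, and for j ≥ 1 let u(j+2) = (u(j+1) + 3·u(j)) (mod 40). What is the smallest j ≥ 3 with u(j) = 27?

Computing terms: u(1) = 27,  u(2) = 19,  u(3) = 20,  u(4) = 37,  u(5) = 17,  u(6) = 8,  u(7) = 19,  u(8) = 3,  u(9) = 20,  u(10) = 29,  u(11) = 9,  u(12) = 16,  u(13) = 3,  u(14) = 11,  u(15) = 20,  u(16) = 13,  u(17) = 33,  u(18) = 32,  u(19) = 11,  u(20) = 27,  u(21) = 20,  u(22) = 21,  u(23) = 1,  u(24) = 24,  u(25) = 27,  u(26) = 19.
The sequence repeats with period 24.
The value 27 first appears (with j ≥ 3) at u(20).

20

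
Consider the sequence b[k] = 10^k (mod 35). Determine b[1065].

20

Listing terms: b[0] = 1,  b[1] = 10,  b[2] = 30,  b[3] = 20,  b[4] = 25,  b[5] = 5,  b[6] = 15,  b[7] = 10.
Since b[7] = b[1] = 10, the sequence is eventually periodic: after a pre-period of length 1 it cycles with period 6.
For k ≥ 1, b[k] depends only on (k - 1) mod 6. (1065 - 1) mod 6 = 2, so b[1065] = b[3] = 20.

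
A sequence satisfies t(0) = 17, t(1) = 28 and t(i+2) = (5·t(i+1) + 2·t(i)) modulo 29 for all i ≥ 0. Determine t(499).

18

Computing terms: t(0) = 17,  t(1) = 28,  t(2) = 0,  t(3) = 27,  t(4) = 19,  t(5) = 4,  t(6) = 0,  t(7) = 8,  t(8) = 11,  t(9) = 13,  t(10) = 0,  t(11) = 26,  t(12) = 14,  t(13) = 6,  t(14) = 0,  t(15) = 12,  t(16) = 2,  t(17) = 5,  t(18) = 0,  t(19) = 10,  t(20) = 21,  t(21) = 9,  t(22) = 0,  t(23) = 18,  t(24) = 3,  t(25) = 22,  t(26) = 0,  t(27) = 15,  t(28) = 17,  t(29) = 28.
Since (t(28), t(29)) = (t(0), t(1)) = (17, 28) (two consecutive terms determine the rest), the sequence is periodic with period 28.
So t(499) = t(0 + ((499-0) mod 28)) = t(23) = 18.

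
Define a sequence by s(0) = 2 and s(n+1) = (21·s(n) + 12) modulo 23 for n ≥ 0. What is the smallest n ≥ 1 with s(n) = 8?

1

s(0) = 2, s(1) = 8, s(2) = 19, s(3) = 20, s(4) = 18, s(5) = 22, s(6) = 14, s(7) = 7, s(8) = 21, s(9) = 16, s(10) = 3, s(11) = 6, s(12) = 0, s(13) = 12, s(14) = 11, s(15) = 13, s(16) = 9, s(17) = 17, s(18) = 1, s(19) = 10, s(20) = 15, s(21) = 5, s(22) = 2.
Since s(22) = s(0) = 2, the sequence is periodic with period 22.
The value 8 first appears (with n ≥ 1) at s(1).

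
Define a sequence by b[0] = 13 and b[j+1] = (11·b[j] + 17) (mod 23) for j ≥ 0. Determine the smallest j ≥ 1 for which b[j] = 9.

Listing terms: b[0] = 13, b[1] = 22, b[2] = 6, b[3] = 14, b[4] = 10, b[5] = 12, b[6] = 11, b[7] = 0, b[8] = 17, b[9] = 20, b[10] = 7, b[11] = 2, b[12] = 16, b[13] = 9, b[14] = 1, b[15] = 5, b[16] = 3, b[17] = 4, b[18] = 15, b[19] = 21, b[20] = 18, b[21] = 8, b[22] = 13.
Since b[22] = b[0] = 13, the sequence is periodic with period 22.
The value 9 first appears (with j ≥ 1) at b[13].

13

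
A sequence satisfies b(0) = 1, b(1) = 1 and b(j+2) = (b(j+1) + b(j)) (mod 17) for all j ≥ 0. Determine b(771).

1

We have b(0) = 1; b(1) = 1; b(2) = 2; b(3) = 3; b(4) = 5; b(5) = 8; b(6) = 13; b(7) = 4; b(8) = 0; b(9) = 4; b(10) = 4; b(11) = 8; b(12) = 12; b(13) = 3; b(14) = 15; b(15) = 1; b(16) = 16; b(17) = 0; b(18) = 16; b(19) = 16; b(20) = 15; b(21) = 14; b(22) = 12; b(23) = 9; b(24) = 4; b(25) = 13; b(26) = 0; b(27) = 13; b(28) = 13; b(29) = 9; b(30) = 5; b(31) = 14; b(32) = 2; b(33) = 16; b(34) = 1; b(35) = 0; b(36) = 1; b(37) = 1.
Since (b(36), b(37)) = (b(0), b(1)) = (1, 1) (two consecutive terms determine the rest), the sequence is periodic with period 36.
So b(771) = b(0 + ((771-0) mod 36)) = b(15) = 1.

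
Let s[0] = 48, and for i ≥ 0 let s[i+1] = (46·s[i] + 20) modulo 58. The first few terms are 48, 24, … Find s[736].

48

s[0] = 48,  s[1] = 24,  s[2] = 22,  s[3] = 46,  s[4] = 48.
The sequence repeats with period 4.
So s[736] = s[0 + ((736-0) mod 4)] = s[0] = 48.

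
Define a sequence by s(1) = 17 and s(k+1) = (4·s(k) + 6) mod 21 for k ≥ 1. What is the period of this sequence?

Listing terms: s(1) = 17,  s(2) = 11,  s(3) = 8,  s(4) = 17.
Since s(4) = s(1) = 17, the sequence is periodic with period 3.

3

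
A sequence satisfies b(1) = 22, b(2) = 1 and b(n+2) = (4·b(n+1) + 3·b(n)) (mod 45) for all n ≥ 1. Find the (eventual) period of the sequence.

Computing terms: b(1) = 22,  b(2) = 1,  b(3) = 25,  b(4) = 13,  b(5) = 37,  b(6) = 7,  b(7) = 4,  b(8) = 37,  b(9) = 25,  b(10) = 31,  b(11) = 19,  b(12) = 34,  b(13) = 13,  b(14) = 19,  b(15) = 25,  b(16) = 22,  b(17) = 28,  b(18) = 43,  b(19) = 31,  b(20) = 28,  b(21) = 25,  b(22) = 4,  b(23) = 1,  b(24) = 16,  b(25) = 22,  b(26) = 1.
The sequence repeats with period 24.

24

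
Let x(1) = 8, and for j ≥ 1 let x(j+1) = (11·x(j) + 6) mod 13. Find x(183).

0

We have x(1) = 8, x(2) = 3, x(3) = 0, x(4) = 6, x(5) = 7, x(6) = 5, x(7) = 9, x(8) = 1, x(9) = 4, x(10) = 11, x(11) = 10, x(12) = 12, x(13) = 8.
Since x(13) = x(1) = 8, the sequence is periodic with period 12.
(183 - 1) mod 12 = 2, so x(183) = x(3) = 0.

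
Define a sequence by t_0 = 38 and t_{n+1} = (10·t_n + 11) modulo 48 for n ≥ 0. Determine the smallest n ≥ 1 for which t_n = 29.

6

Computing terms: t_0 = 38,  t_1 = 7,  t_2 = 33,  t_3 = 5,  t_4 = 13,  t_5 = 45,  t_6 = 29,  t_7 = 13.
Since t_7 = t_4 = 13, the sequence is eventually periodic: after a pre-period of length 4 it cycles with period 3.
The value 29 first appears (with n ≥ 1) at t_6.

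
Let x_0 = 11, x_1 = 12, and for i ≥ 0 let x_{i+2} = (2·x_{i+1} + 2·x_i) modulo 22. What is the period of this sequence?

10

Listing terms: x_0 = 11, x_1 = 12, x_2 = 2, x_3 = 6, x_4 = 16, x_5 = 0, x_6 = 10, x_7 = 20, x_8 = 16, x_9 = 6, x_{10} = 0, x_{11} = 12, x_{12} = 2.
Since (x_{11}, x_{12}) = (x_1, x_2) = (12, 2) (two consecutive terms determine the rest), the sequence is eventually periodic: after a pre-period of length 1 it cycles with period 10.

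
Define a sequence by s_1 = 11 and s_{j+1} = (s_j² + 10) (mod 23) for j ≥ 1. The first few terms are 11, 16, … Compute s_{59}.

s_1 = 11,  s_2 = 16,  s_3 = 13,  s_4 = 18,  s_5 = 12,  s_6 = 16.
Since s_6 = s_2 = 16, the sequence is eventually periodic: after a pre-period of length 1 it cycles with period 4.
For j ≥ 2, s_j depends only on (j - 2) mod 4. (59 - 2) mod 4 = 1, so s_{59} = s_3 = 13.

13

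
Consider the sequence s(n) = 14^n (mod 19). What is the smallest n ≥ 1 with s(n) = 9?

We have s(0) = 1, s(1) = 14, s(2) = 6, s(3) = 8, s(4) = 17, s(5) = 10, s(6) = 7, s(7) = 3, s(8) = 4, s(9) = 18, s(10) = 5, s(11) = 13, s(12) = 11, s(13) = 2, s(14) = 9, s(15) = 12, s(16) = 16, s(17) = 15, s(18) = 1.
Since s(18) = s(0) = 1, the sequence is periodic with period 18.
The value 9 first appears (with n ≥ 1) at s(14).

14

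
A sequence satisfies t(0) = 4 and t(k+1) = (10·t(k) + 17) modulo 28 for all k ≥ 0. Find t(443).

19

We have t(0) = 4; t(1) = 1; t(2) = 27; t(3) = 7; t(4) = 3; t(5) = 19; t(6) = 11; t(7) = 15; t(8) = 27.
Since t(8) = t(2) = 27, the sequence is eventually periodic: after a pre-period of length 2 it cycles with period 6.
For k ≥ 2, t(k) depends only on (k - 2) mod 6. (443 - 2) mod 6 = 3, so t(443) = t(5) = 19.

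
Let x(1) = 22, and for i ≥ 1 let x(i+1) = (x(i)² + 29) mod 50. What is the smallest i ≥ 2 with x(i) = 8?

Computing terms: x(1) = 22,  x(2) = 13,  x(3) = 48,  x(4) = 33,  x(5) = 18,  x(6) = 3,  x(7) = 38,  x(8) = 23,  x(9) = 8,  x(10) = 43,  x(11) = 28,  x(12) = 13.
Since x(12) = x(2) = 13, the sequence is eventually periodic: after a pre-period of length 1 it cycles with period 10.
The value 8 first appears (with i ≥ 2) at x(9).

9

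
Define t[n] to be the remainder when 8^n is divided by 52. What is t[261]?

8

t[0] = 1; t[1] = 8; t[2] = 12; t[3] = 44; t[4] = 40; t[5] = 8.
Since t[5] = t[1] = 8, the sequence is eventually periodic: after a pre-period of length 1 it cycles with period 4.
For n ≥ 1, t[n] depends only on (n - 1) mod 4. (261 - 1) mod 4 = 0, so t[261] = t[1] = 8.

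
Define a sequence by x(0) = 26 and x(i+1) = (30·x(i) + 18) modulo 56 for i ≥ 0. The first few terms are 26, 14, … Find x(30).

Computing terms: x(0) = 26; x(1) = 14; x(2) = 46; x(3) = 54; x(4) = 14.
Since x(4) = x(1) = 14, the sequence is eventually periodic: after a pre-period of length 1 it cycles with period 3.
For i ≥ 1, x(i) depends only on (i - 1) mod 3. (30 - 1) mod 3 = 2, so x(30) = x(3) = 54.

54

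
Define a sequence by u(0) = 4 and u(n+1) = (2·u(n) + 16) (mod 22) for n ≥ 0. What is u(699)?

16

u(0) = 4, u(1) = 2, u(2) = 20, u(3) = 12, u(4) = 18, u(5) = 8, u(6) = 10, u(7) = 14, u(8) = 0, u(9) = 16, u(10) = 4.
The sequence repeats with period 10.
So u(699) = u(0 + ((699-0) mod 10)) = u(9) = 16.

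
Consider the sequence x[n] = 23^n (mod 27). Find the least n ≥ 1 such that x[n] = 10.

12

Computing terms: x[0] = 1,  x[1] = 23,  x[2] = 16,  x[3] = 17,  x[4] = 13,  x[5] = 2,  x[6] = 19,  x[7] = 5,  x[8] = 7,  x[9] = 26,  x[10] = 4,  x[11] = 11,  x[12] = 10,  x[13] = 14,  x[14] = 25,  x[15] = 8,  x[16] = 22,  x[17] = 20,  x[18] = 1.
The sequence repeats with period 18.
The value 10 first appears (with n ≥ 1) at x[12].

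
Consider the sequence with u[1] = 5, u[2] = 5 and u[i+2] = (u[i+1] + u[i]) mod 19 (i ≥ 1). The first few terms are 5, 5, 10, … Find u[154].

9

u[1] = 5; u[2] = 5; u[3] = 10; u[4] = 15; u[5] = 6; u[6] = 2; u[7] = 8; u[8] = 10; u[9] = 18; u[10] = 9; u[11] = 8; u[12] = 17; u[13] = 6; u[14] = 4; u[15] = 10; u[16] = 14; u[17] = 5; u[18] = 0; u[19] = 5; u[20] = 5.
The sequence repeats with period 18.
So u[154] = u[1 + ((154-1) mod 18)] = u[10] = 9.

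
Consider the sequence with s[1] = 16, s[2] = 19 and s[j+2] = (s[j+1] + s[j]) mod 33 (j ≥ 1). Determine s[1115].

s[1] = 16, s[2] = 19, s[3] = 2, s[4] = 21, s[5] = 23, s[6] = 11, s[7] = 1, s[8] = 12, s[9] = 13, s[10] = 25, s[11] = 5, s[12] = 30, s[13] = 2, s[14] = 32, s[15] = 1, s[16] = 0, s[17] = 1, s[18] = 1, s[19] = 2, s[20] = 3, s[21] = 5, s[22] = 8, s[23] = 13, s[24] = 21, s[25] = 1, s[26] = 22, s[27] = 23, s[28] = 12, s[29] = 2, s[30] = 14, s[31] = 16, s[32] = 30, s[33] = 13, s[34] = 10, s[35] = 23, s[36] = 0, s[37] = 23, s[38] = 23, s[39] = 13, s[40] = 3, s[41] = 16, s[42] = 19.
The sequence repeats with period 40.
(1115 - 1) mod 40 = 34, so s[1115] = s[35] = 23.

23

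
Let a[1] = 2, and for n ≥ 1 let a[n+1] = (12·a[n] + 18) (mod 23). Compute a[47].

We have a[1] = 2,  a[2] = 19,  a[3] = 16,  a[4] = 3,  a[5] = 8,  a[6] = 22,  a[7] = 6,  a[8] = 21,  a[9] = 17,  a[10] = 15,  a[11] = 14,  a[12] = 2.
The sequence repeats with period 11.
(47 - 1) mod 11 = 2, so a[47] = a[3] = 16.

16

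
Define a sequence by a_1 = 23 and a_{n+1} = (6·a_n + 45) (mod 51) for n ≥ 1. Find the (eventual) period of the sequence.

a_1 = 23,  a_2 = 30,  a_3 = 21,  a_4 = 18,  a_5 = 0,  a_6 = 45,  a_7 = 9,  a_8 = 48,  a_9 = 27,  a_{10} = 3,  a_{11} = 12,  a_{12} = 15,  a_{13} = 33,  a_{14} = 39,  a_{15} = 24,  a_{16} = 36,  a_{17} = 6,  a_{18} = 30.
Since a_{18} = a_2 = 30, the sequence is eventually periodic: after a pre-period of length 1 it cycles with period 16.

16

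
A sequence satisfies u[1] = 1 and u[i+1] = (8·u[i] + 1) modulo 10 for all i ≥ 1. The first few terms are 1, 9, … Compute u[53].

1

Listing terms: u[1] = 1,  u[2] = 9,  u[3] = 3,  u[4] = 5,  u[5] = 1.
Since u[5] = u[1] = 1, the sequence is periodic with period 4.
So u[53] = u[1 + ((53-1) mod 4)] = u[1] = 1.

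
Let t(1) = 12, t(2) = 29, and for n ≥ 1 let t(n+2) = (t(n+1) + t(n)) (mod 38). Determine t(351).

5

We have t(1) = 12; t(2) = 29; t(3) = 3; t(4) = 32; t(5) = 35; t(6) = 29; t(7) = 26; t(8) = 17; t(9) = 5; t(10) = 22; t(11) = 27; t(12) = 11; t(13) = 0; t(14) = 11; t(15) = 11; t(16) = 22; t(17) = 33; t(18) = 17; t(19) = 12; t(20) = 29.
The sequence repeats with period 18.
(351 - 1) mod 18 = 8, so t(351) = t(9) = 5.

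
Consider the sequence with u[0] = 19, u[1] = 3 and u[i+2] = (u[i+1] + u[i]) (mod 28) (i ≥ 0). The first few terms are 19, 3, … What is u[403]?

11

Listing terms: u[0] = 19, u[1] = 3, u[2] = 22, u[3] = 25, u[4] = 19, u[5] = 16, u[6] = 7, u[7] = 23, u[8] = 2, u[9] = 25, u[10] = 27, u[11] = 24, u[12] = 23, u[13] = 19, u[14] = 14, u[15] = 5, u[16] = 19, u[17] = 24, u[18] = 15, u[19] = 11, u[20] = 26, u[21] = 9, u[22] = 7, u[23] = 16, u[24] = 23, u[25] = 11, u[26] = 6, u[27] = 17, u[28] = 23, u[29] = 12, u[30] = 7, u[31] = 19, u[32] = 26, u[33] = 17, u[34] = 15, u[35] = 4, u[36] = 19, u[37] = 23, u[38] = 14, u[39] = 9, u[40] = 23, u[41] = 4, u[42] = 27, u[43] = 3, u[44] = 2, u[45] = 5, u[46] = 7, u[47] = 12, u[48] = 19, u[49] = 3.
The sequence repeats with period 48.
So u[403] = u[0 + ((403-0) mod 48)] = u[19] = 11.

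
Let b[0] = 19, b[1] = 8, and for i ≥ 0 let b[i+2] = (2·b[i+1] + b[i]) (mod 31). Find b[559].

b[0] = 19, b[1] = 8, b[2] = 4, b[3] = 16, b[4] = 5, b[5] = 26, b[6] = 26, b[7] = 16, b[8] = 27, b[9] = 8, b[10] = 12, b[11] = 1, b[12] = 14, b[13] = 29, b[14] = 10, b[15] = 18, b[16] = 15, b[17] = 17, b[18] = 18, b[19] = 22, b[20] = 0, b[21] = 22, b[22] = 13, b[23] = 17, b[24] = 16, b[25] = 18, b[26] = 21, b[27] = 29, b[28] = 17, b[29] = 1, b[30] = 19, b[31] = 8.
The sequence repeats with period 30.
(559 - 0) mod 30 = 19, so b[559] = b[19] = 22.

22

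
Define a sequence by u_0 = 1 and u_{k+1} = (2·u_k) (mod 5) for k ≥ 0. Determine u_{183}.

3

Listing terms: u_0 = 1,  u_1 = 2,  u_2 = 4,  u_3 = 3,  u_4 = 1.
Since u_4 = u_0 = 1, the sequence is periodic with period 4.
(183 - 0) mod 4 = 3, so u_{183} = u_3 = 3.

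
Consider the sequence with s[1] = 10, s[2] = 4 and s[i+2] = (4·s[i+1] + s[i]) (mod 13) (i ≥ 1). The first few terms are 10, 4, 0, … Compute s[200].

4

Computing terms: s[1] = 10; s[2] = 4; s[3] = 0; s[4] = 4; s[5] = 3; s[6] = 3; s[7] = 2; s[8] = 11; s[9] = 7; s[10] = 0; s[11] = 7; s[12] = 2; s[13] = 2; s[14] = 10; s[15] = 3; s[16] = 9; s[17] = 0; s[18] = 9; s[19] = 10; s[20] = 10; s[21] = 11; s[22] = 2; s[23] = 6; s[24] = 0; s[25] = 6; s[26] = 11; s[27] = 11; s[28] = 3; s[29] = 10; s[30] = 4.
Since (s[29], s[30]) = (s[1], s[2]) = (10, 4) (two consecutive terms determine the rest), the sequence is periodic with period 28.
(200 - 1) mod 28 = 3, so s[200] = s[4] = 4.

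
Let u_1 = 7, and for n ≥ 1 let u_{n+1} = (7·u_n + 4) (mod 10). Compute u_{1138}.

3

u_1 = 7,  u_2 = 3,  u_3 = 5,  u_4 = 9,  u_5 = 7.
Since u_5 = u_1 = 7, the sequence is periodic with period 4.
So u_{1138} = u_{1 + ((1138-1) mod 4)} = u_2 = 3.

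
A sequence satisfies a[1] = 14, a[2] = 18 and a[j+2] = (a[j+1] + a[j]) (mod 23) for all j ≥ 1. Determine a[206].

Computing terms: a[1] = 14; a[2] = 18; a[3] = 9; a[4] = 4; a[5] = 13; a[6] = 17; a[7] = 7; a[8] = 1; a[9] = 8; a[10] = 9; a[11] = 17; a[12] = 3; a[13] = 20; a[14] = 0; a[15] = 20; a[16] = 20; a[17] = 17; a[18] = 14; a[19] = 8; a[20] = 22; a[21] = 7; a[22] = 6; a[23] = 13; a[24] = 19; a[25] = 9; a[26] = 5; a[27] = 14; a[28] = 19; a[29] = 10; a[30] = 6; a[31] = 16; a[32] = 22; a[33] = 15; a[34] = 14; a[35] = 6; a[36] = 20; a[37] = 3; a[38] = 0; a[39] = 3; a[40] = 3; a[41] = 6; a[42] = 9; a[43] = 15; a[44] = 1; a[45] = 16; a[46] = 17; a[47] = 10; a[48] = 4; a[49] = 14; a[50] = 18.
Since (a[49], a[50]) = (a[1], a[2]) = (14, 18) (two consecutive terms determine the rest), the sequence is periodic with period 48.
So a[206] = a[1 + ((206-1) mod 48)] = a[14] = 0.

0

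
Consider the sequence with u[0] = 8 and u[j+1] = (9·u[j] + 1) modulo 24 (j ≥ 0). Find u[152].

16

Computing terms: u[0] = 8,  u[1] = 1,  u[2] = 10,  u[3] = 19,  u[4] = 4,  u[5] = 13,  u[6] = 22,  u[7] = 7,  u[8] = 16,  u[9] = 1.
Since u[9] = u[1] = 1, the sequence is eventually periodic: after a pre-period of length 1 it cycles with period 8.
For j ≥ 1, u[j] depends only on (j - 1) mod 8. (152 - 1) mod 8 = 7, so u[152] = u[8] = 16.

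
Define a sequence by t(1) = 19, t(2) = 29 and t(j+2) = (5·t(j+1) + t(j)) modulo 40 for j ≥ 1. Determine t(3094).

t(1) = 19; t(2) = 29; t(3) = 4; t(4) = 9; t(5) = 9; t(6) = 14; t(7) = 39; t(8) = 9; t(9) = 4; t(10) = 29; t(11) = 29; t(12) = 14; t(13) = 19; t(14) = 29.
Since (t(13), t(14)) = (t(1), t(2)) = (19, 29) (two consecutive terms determine the rest), the sequence is periodic with period 12.
So t(3094) = t(1 + ((3094-1) mod 12)) = t(10) = 29.

29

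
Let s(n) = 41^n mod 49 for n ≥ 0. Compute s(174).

43

Listing terms: s(0) = 1,  s(1) = 41,  s(2) = 15,  s(3) = 27,  s(4) = 29,  s(5) = 13,  s(6) = 43,  s(7) = 48,  s(8) = 8,  s(9) = 34,  s(10) = 22,  s(11) = 20,  s(12) = 36,  s(13) = 6,  s(14) = 1.
The sequence repeats with period 14.
So s(174) = s(0 + ((174-0) mod 14)) = s(6) = 43.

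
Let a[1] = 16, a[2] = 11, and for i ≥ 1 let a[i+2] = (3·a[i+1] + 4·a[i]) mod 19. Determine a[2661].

15

We have a[1] = 16; a[2] = 11; a[3] = 2; a[4] = 12; a[5] = 6; a[6] = 9; a[7] = 13; a[8] = 18; a[9] = 11; a[10] = 10; a[11] = 17; a[12] = 15; a[13] = 18; a[14] = 0; a[15] = 15; a[16] = 7; a[17] = 5; a[18] = 5; a[19] = 16; a[20] = 11.
The sequence repeats with period 18.
So a[2661] = a[1 + ((2661-1) mod 18)] = a[15] = 15.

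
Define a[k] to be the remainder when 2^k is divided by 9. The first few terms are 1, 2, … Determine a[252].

Listing terms: a[0] = 1,  a[1] = 2,  a[2] = 4,  a[3] = 8,  a[4] = 7,  a[5] = 5,  a[6] = 1.
The sequence repeats with period 6.
So a[252] = a[0 + ((252-0) mod 6)] = a[0] = 1.

1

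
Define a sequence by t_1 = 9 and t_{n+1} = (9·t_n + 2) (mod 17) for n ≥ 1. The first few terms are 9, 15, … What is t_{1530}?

15

We have t_1 = 9,  t_2 = 15,  t_3 = 1,  t_4 = 11,  t_5 = 16,  t_6 = 10,  t_7 = 7,  t_8 = 14,  t_9 = 9.
The sequence repeats with period 8.
(1530 - 1) mod 8 = 1, so t_{1530} = t_2 = 15.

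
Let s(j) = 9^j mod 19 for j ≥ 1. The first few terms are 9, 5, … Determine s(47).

5

We have s(1) = 9; s(2) = 5; s(3) = 7; s(4) = 6; s(5) = 16; s(6) = 11; s(7) = 4; s(8) = 17; s(9) = 1; s(10) = 9.
Since s(10) = s(1) = 9, the sequence is periodic with period 9.
So s(47) = s(1 + ((47-1) mod 9)) = s(2) = 5.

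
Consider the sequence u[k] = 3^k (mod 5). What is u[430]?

4

We have u[0] = 1,  u[1] = 3,  u[2] = 4,  u[3] = 2,  u[4] = 1.
Since u[4] = u[0] = 1, the sequence is periodic with period 4.
(430 - 0) mod 4 = 2, so u[430] = u[2] = 4.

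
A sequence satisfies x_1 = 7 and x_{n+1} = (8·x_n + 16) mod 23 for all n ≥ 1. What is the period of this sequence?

Computing terms: x_1 = 7, x_2 = 3, x_3 = 17, x_4 = 14, x_5 = 13, x_6 = 5, x_7 = 10, x_8 = 4, x_9 = 2, x_{10} = 9, x_{11} = 19, x_{12} = 7.
The sequence repeats with period 11.

11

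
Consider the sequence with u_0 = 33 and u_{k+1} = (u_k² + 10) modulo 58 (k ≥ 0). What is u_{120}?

33

Listing terms: u_0 = 33, u_1 = 55, u_2 = 19, u_3 = 23, u_4 = 17, u_5 = 9, u_6 = 33.
Since u_6 = u_0 = 33, the sequence is periodic with period 6.
So u_{120} = u_{0 + ((120-0) mod 6)} = u_0 = 33.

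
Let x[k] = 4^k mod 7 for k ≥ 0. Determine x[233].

2

Computing terms: x[0] = 1, x[1] = 4, x[2] = 2, x[3] = 1.
The sequence repeats with period 3.
So x[233] = x[0 + ((233-0) mod 3)] = x[2] = 2.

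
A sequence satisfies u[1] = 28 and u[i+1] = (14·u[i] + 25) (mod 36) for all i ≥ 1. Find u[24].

Listing terms: u[1] = 28; u[2] = 21; u[3] = 31; u[4] = 27; u[5] = 7; u[6] = 15; u[7] = 19; u[8] = 3; u[9] = 31.
Since u[9] = u[3] = 31, the sequence is eventually periodic: after a pre-period of length 2 it cycles with period 6.
For i ≥ 3, u[i] depends only on (i - 3) mod 6. (24 - 3) mod 6 = 3, so u[24] = u[6] = 15.

15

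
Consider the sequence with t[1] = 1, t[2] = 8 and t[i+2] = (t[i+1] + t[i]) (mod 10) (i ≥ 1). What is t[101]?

6

Listing terms: t[1] = 1, t[2] = 8, t[3] = 9, t[4] = 7, t[5] = 6, t[6] = 3, t[7] = 9, t[8] = 2, t[9] = 1, t[10] = 3, t[11] = 4, t[12] = 7, t[13] = 1, t[14] = 8.
The sequence repeats with period 12.
(101 - 1) mod 12 = 4, so t[101] = t[5] = 6.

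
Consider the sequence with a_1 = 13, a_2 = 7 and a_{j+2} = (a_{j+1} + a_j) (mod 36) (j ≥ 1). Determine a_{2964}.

6

a_1 = 13,  a_2 = 7,  a_3 = 20,  a_4 = 27,  a_5 = 11,  a_6 = 2,  a_7 = 13,  a_8 = 15,  a_9 = 28,  a_{10} = 7,  a_{11} = 35,  a_{12} = 6,  a_{13} = 5,  a_{14} = 11,  a_{15} = 16,  a_{16} = 27,  a_{17} = 7,  a_{18} = 34,  a_{19} = 5,  a_{20} = 3,  a_{21} = 8,  a_{22} = 11,  a_{23} = 19,  a_{24} = 30,  a_{25} = 13,  a_{26} = 7.
Since (a_{25}, a_{26}) = (a_1, a_2) = (13, 7) (two consecutive terms determine the rest), the sequence is periodic with period 24.
(2964 - 1) mod 24 = 11, so a_{2964} = a_{12} = 6.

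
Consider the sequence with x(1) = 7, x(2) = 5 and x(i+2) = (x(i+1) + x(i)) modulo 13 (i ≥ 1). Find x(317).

We have x(1) = 7; x(2) = 5; x(3) = 12; x(4) = 4; x(5) = 3; x(6) = 7; x(7) = 10; x(8) = 4; x(9) = 1; x(10) = 5; x(11) = 6; x(12) = 11; x(13) = 4; x(14) = 2; x(15) = 6; x(16) = 8; x(17) = 1; x(18) = 9; x(19) = 10; x(20) = 6; x(21) = 3; x(22) = 9; x(23) = 12; x(24) = 8; x(25) = 7; x(26) = 2; x(27) = 9; x(28) = 11; x(29) = 7; x(30) = 5.
Since (x(29), x(30)) = (x(1), x(2)) = (7, 5) (two consecutive terms determine the rest), the sequence is periodic with period 28.
(317 - 1) mod 28 = 8, so x(317) = x(9) = 1.

1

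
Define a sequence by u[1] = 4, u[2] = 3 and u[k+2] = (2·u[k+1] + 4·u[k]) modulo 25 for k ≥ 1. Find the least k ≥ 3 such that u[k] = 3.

Listing terms: u[1] = 4,  u[2] = 3,  u[3] = 22,  u[4] = 6,  u[5] = 0,  u[6] = 24,  u[7] = 23,  u[8] = 17,  u[9] = 1,  u[10] = 20,  u[11] = 19,  u[12] = 18,  u[13] = 12,  u[14] = 21,  u[15] = 15,  u[16] = 14,  u[17] = 13,  u[18] = 7,  u[19] = 16,  u[20] = 10,  u[21] = 9,  u[22] = 8,  u[23] = 2,  u[24] = 11,  u[25] = 5,  u[26] = 4,  u[27] = 3.
The sequence repeats with period 25.
The value 3 next appears (with k ≥ 3) at u[27].

27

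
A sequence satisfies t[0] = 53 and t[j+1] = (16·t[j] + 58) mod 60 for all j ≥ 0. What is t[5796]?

26

t[0] = 53; t[1] = 6; t[2] = 34; t[3] = 2; t[4] = 30; t[5] = 58; t[6] = 26; t[7] = 54; t[8] = 22; t[9] = 50; t[10] = 18; t[11] = 46; t[12] = 14; t[13] = 42; t[14] = 10; t[15] = 38; t[16] = 6.
Since t[16] = t[1] = 6, the sequence is eventually periodic: after a pre-period of length 1 it cycles with period 15.
For j ≥ 1, t[j] depends only on (j - 1) mod 15. (5796 - 1) mod 15 = 5, so t[5796] = t[6] = 26.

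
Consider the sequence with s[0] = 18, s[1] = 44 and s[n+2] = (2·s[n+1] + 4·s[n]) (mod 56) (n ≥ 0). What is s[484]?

8

We have s[0] = 18,  s[1] = 44,  s[2] = 48,  s[3] = 48,  s[4] = 8,  s[5] = 40,  s[6] = 0,  s[7] = 48,  s[8] = 40,  s[9] = 48,  s[10] = 32,  s[11] = 32,  s[12] = 24,  s[13] = 8,  s[14] = 0,  s[15] = 32,  s[16] = 8,  s[17] = 32,  s[18] = 40,  s[19] = 40,  s[20] = 16,  s[21] = 24,  s[22] = 0,  s[23] = 40,  s[24] = 24,  s[25] = 40,  s[26] = 8,  s[27] = 8,  s[28] = 48,  s[29] = 16,  s[30] = 0,  s[31] = 8,  s[32] = 16,  s[33] = 8,  s[34] = 24,  s[35] = 24,  s[36] = 32,  s[37] = 48,  s[38] = 0,  s[39] = 24,  s[40] = 48,  s[41] = 24,  s[42] = 16,  s[43] = 16,  s[44] = 40,  s[45] = 32,  s[46] = 0,  s[47] = 16,  s[48] = 32,  s[49] = 16,  s[50] = 48,  s[51] = 48.
Since (s[50], s[51]) = (s[2], s[3]) = (48, 48) (two consecutive terms determine the rest), the sequence is eventually periodic: after a pre-period of length 2 it cycles with period 48.
For n ≥ 2, s[n] depends only on (n - 2) mod 48. (484 - 2) mod 48 = 2, so s[484] = s[4] = 8.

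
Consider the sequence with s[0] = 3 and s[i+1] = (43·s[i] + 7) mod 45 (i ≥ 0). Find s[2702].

5

Listing terms: s[0] = 3, s[1] = 1, s[2] = 5, s[3] = 42, s[4] = 13, s[5] = 26, s[6] = 0, s[7] = 7, s[8] = 38, s[9] = 21, s[10] = 10, s[11] = 32, s[12] = 33, s[13] = 31, s[14] = 35, s[15] = 27, s[16] = 43, s[17] = 11, s[18] = 30, s[19] = 37, s[20] = 23, s[21] = 6, s[22] = 40, s[23] = 17, s[24] = 18, s[25] = 16, s[26] = 20, s[27] = 12, s[28] = 28, s[29] = 41, s[30] = 15, s[31] = 22, s[32] = 8, s[33] = 36, s[34] = 25, s[35] = 2, s[36] = 3.
The sequence repeats with period 36.
(2702 - 0) mod 36 = 2, so s[2702] = s[2] = 5.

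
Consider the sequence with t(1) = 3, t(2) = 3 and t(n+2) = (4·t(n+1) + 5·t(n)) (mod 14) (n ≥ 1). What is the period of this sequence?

t(1) = 3,  t(2) = 3,  t(3) = 13,  t(4) = 11,  t(5) = 11,  t(6) = 1,  t(7) = 3,  t(8) = 3.
The sequence repeats with period 6.

6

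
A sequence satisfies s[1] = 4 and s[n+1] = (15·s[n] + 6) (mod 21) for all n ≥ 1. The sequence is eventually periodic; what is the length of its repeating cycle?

We have s[1] = 4,  s[2] = 3,  s[3] = 9,  s[4] = 15,  s[5] = 0,  s[6] = 6,  s[7] = 12,  s[8] = 18,  s[9] = 3.
Since s[9] = s[2] = 3, the sequence is eventually periodic: after a pre-period of length 1 it cycles with period 7.

7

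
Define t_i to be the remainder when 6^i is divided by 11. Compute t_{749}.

t_1 = 6, t_2 = 3, t_3 = 7, t_4 = 9, t_5 = 10, t_6 = 5, t_7 = 8, t_8 = 4, t_9 = 2, t_{10} = 1, t_{11} = 6.
Since t_{11} = t_1 = 6, the sequence is periodic with period 10.
So t_{749} = t_{1 + ((749-1) mod 10)} = t_9 = 2.

2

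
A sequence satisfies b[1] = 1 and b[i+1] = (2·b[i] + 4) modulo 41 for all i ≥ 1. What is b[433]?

b[1] = 1, b[2] = 6, b[3] = 16, b[4] = 36, b[5] = 35, b[6] = 33, b[7] = 29, b[8] = 21, b[9] = 5, b[10] = 14, b[11] = 32, b[12] = 27, b[13] = 17, b[14] = 38, b[15] = 39, b[16] = 0, b[17] = 4, b[18] = 12, b[19] = 28, b[20] = 19, b[21] = 1.
Since b[21] = b[1] = 1, the sequence is periodic with period 20.
So b[433] = b[1 + ((433-1) mod 20)] = b[13] = 17.

17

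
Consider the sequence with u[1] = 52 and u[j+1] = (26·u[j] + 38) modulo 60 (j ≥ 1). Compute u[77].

Listing terms: u[1] = 52, u[2] = 10, u[3] = 58, u[4] = 46, u[5] = 34, u[6] = 22, u[7] = 10.
Since u[7] = u[2] = 10, the sequence is eventually periodic: after a pre-period of length 1 it cycles with period 5.
For j ≥ 2, u[j] depends only on (j - 2) mod 5. (77 - 2) mod 5 = 0, so u[77] = u[2] = 10.

10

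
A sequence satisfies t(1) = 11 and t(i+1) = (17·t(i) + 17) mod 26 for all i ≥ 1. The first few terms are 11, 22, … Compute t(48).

18

Listing terms: t(1) = 11, t(2) = 22, t(3) = 1, t(4) = 8, t(5) = 23, t(6) = 18, t(7) = 11.
Since t(7) = t(1) = 11, the sequence is periodic with period 6.
(48 - 1) mod 6 = 5, so t(48) = t(6) = 18.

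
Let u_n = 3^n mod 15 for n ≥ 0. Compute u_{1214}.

We have u_0 = 1; u_1 = 3; u_2 = 9; u_3 = 12; u_4 = 6; u_5 = 3.
Since u_5 = u_1 = 3, the sequence is eventually periodic: after a pre-period of length 1 it cycles with period 4.
For n ≥ 1, u_n depends only on (n - 1) mod 4. (1214 - 1) mod 4 = 1, so u_{1214} = u_2 = 9.

9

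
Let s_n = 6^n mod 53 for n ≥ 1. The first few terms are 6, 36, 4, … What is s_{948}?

We have s_1 = 6; s_2 = 36; s_3 = 4; s_4 = 24; s_5 = 38; s_6 = 16; s_7 = 43; s_8 = 46; s_9 = 11; s_{10} = 13; s_{11} = 25; s_{12} = 44; s_{13} = 52; s_{14} = 47; s_{15} = 17; s_{16} = 49; s_{17} = 29; s_{18} = 15; s_{19} = 37; s_{20} = 10; s_{21} = 7; s_{22} = 42; s_{23} = 40; s_{24} = 28; s_{25} = 9; s_{26} = 1; s_{27} = 6.
Since s_{27} = s_1 = 6, the sequence is periodic with period 26.
So s_{948} = s_{1 + ((948-1) mod 26)} = s_{12} = 44.

44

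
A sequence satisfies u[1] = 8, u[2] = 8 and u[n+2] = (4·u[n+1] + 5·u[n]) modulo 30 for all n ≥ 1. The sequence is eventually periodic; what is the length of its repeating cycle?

6

u[1] = 8,  u[2] = 8,  u[3] = 12,  u[4] = 28,  u[5] = 22,  u[6] = 18,  u[7] = 2,  u[8] = 8,  u[9] = 12.
Since (u[8], u[9]) = (u[2], u[3]) = (8, 12) (two consecutive terms determine the rest), the sequence is eventually periodic: after a pre-period of length 1 it cycles with period 6.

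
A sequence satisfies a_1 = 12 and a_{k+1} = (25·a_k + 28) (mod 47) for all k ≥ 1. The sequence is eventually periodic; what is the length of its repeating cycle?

a_1 = 12, a_2 = 46, a_3 = 3, a_4 = 9, a_5 = 18, a_6 = 8, a_7 = 40, a_8 = 41, a_9 = 19, a_{10} = 33, a_{11} = 7, a_{12} = 15, a_{13} = 27, a_{14} = 45, a_{15} = 25, a_{16} = 42, a_{17} = 44, a_{18} = 0, a_{19} = 28, a_{20} = 23, a_{21} = 39, a_{22} = 16, a_{23} = 5, a_{24} = 12.
The sequence repeats with period 23.

23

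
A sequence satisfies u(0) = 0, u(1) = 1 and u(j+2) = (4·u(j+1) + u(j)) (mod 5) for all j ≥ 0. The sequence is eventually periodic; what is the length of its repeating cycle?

20

We have u(0) = 0, u(1) = 1, u(2) = 4, u(3) = 2, u(4) = 2, u(5) = 0, u(6) = 2, u(7) = 3, u(8) = 4, u(9) = 4, u(10) = 0, u(11) = 4, u(12) = 1, u(13) = 3, u(14) = 3, u(15) = 0, u(16) = 3, u(17) = 2, u(18) = 1, u(19) = 1, u(20) = 0, u(21) = 1.
The sequence repeats with period 20.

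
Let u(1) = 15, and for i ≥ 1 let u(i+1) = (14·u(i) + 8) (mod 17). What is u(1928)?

Listing terms: u(1) = 15, u(2) = 14, u(3) = 0, u(4) = 8, u(5) = 1, u(6) = 5, u(7) = 10, u(8) = 12, u(9) = 6, u(10) = 7, u(11) = 4, u(12) = 13, u(13) = 3, u(14) = 16, u(15) = 11, u(16) = 9, u(17) = 15.
The sequence repeats with period 16.
So u(1928) = u(1 + ((1928-1) mod 16)) = u(8) = 12.

12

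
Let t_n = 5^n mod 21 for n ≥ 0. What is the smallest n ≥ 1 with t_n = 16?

Listing terms: t_0 = 1,  t_1 = 5,  t_2 = 4,  t_3 = 20,  t_4 = 16,  t_5 = 17,  t_6 = 1.
Since t_6 = t_0 = 1, the sequence is periodic with period 6.
The value 16 first appears (with n ≥ 1) at t_4.

4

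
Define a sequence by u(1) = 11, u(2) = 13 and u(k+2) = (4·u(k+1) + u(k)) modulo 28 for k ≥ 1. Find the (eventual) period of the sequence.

Computing terms: u(1) = 11; u(2) = 13; u(3) = 7; u(4) = 13; u(5) = 3; u(6) = 25; u(7) = 19; u(8) = 17; u(9) = 3; u(10) = 1; u(11) = 7; u(12) = 1; u(13) = 11; u(14) = 17; u(15) = 23; u(16) = 25; u(17) = 11; u(18) = 13.
The sequence repeats with period 16.

16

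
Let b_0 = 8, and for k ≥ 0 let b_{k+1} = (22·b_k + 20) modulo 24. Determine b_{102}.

20

Computing terms: b_0 = 8; b_1 = 4; b_2 = 12; b_3 = 20; b_4 = 4.
Since b_4 = b_1 = 4, the sequence is eventually periodic: after a pre-period of length 1 it cycles with period 3.
For k ≥ 1, b_k depends only on (k - 1) mod 3. (102 - 1) mod 3 = 2, so b_{102} = b_3 = 20.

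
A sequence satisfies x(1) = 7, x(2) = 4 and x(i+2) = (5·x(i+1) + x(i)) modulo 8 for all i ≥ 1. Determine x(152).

x(1) = 7,  x(2) = 4,  x(3) = 3,  x(4) = 3,  x(5) = 2,  x(6) = 5,  x(7) = 3,  x(8) = 4,  x(9) = 7,  x(10) = 7,  x(11) = 2,  x(12) = 1,  x(13) = 7,  x(14) = 4.
Since (x(13), x(14)) = (x(1), x(2)) = (7, 4) (two consecutive terms determine the rest), the sequence is periodic with period 12.
(152 - 1) mod 12 = 7, so x(152) = x(8) = 4.

4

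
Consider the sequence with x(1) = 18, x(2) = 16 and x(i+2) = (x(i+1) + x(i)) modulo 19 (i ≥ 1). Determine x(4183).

9

Listing terms: x(1) = 18, x(2) = 16, x(3) = 15, x(4) = 12, x(5) = 8, x(6) = 1, x(7) = 9, x(8) = 10, x(9) = 0, x(10) = 10, x(11) = 10, x(12) = 1, x(13) = 11, x(14) = 12, x(15) = 4, x(16) = 16, x(17) = 1, x(18) = 17, x(19) = 18, x(20) = 16.
Since (x(19), x(20)) = (x(1), x(2)) = (18, 16) (two consecutive terms determine the rest), the sequence is periodic with period 18.
So x(4183) = x(1 + ((4183-1) mod 18)) = x(7) = 9.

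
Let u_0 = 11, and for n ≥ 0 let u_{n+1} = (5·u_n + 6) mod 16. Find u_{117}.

5

Computing terms: u_0 = 11, u_1 = 13, u_2 = 7, u_3 = 9, u_4 = 3, u_5 = 5, u_6 = 15, u_7 = 1, u_8 = 11.
The sequence repeats with period 8.
So u_{117} = u_{0 + ((117-0) mod 8)} = u_5 = 5.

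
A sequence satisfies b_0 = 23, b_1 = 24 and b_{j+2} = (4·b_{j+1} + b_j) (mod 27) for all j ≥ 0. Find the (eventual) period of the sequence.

24

Computing terms: b_0 = 23,  b_1 = 24,  b_2 = 11,  b_3 = 14,  b_4 = 13,  b_5 = 12,  b_6 = 7,  b_7 = 13,  b_8 = 5,  b_9 = 6,  b_{10} = 2,  b_{11} = 14,  b_{12} = 4,  b_{13} = 3,  b_{14} = 16,  b_{15} = 13,  b_{16} = 14,  b_{17} = 15,  b_{18} = 20,  b_{19} = 14,  b_{20} = 22,  b_{21} = 21,  b_{22} = 25,  b_{23} = 13,  b_{24} = 23,  b_{25} = 24.
The sequence repeats with period 24.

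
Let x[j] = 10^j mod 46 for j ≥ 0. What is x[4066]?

32

Listing terms: x[0] = 1; x[1] = 10; x[2] = 8; x[3] = 34; x[4] = 18; x[5] = 42; x[6] = 6; x[7] = 14; x[8] = 2; x[9] = 20; x[10] = 16; x[11] = 22; x[12] = 36; x[13] = 38; x[14] = 12; x[15] = 28; x[16] = 4; x[17] = 40; x[18] = 32; x[19] = 44; x[20] = 26; x[21] = 30; x[22] = 24; x[23] = 10.
Since x[23] = x[1] = 10, the sequence is eventually periodic: after a pre-period of length 1 it cycles with period 22.
For j ≥ 1, x[j] depends only on (j - 1) mod 22. (4066 - 1) mod 22 = 17, so x[4066] = x[18] = 32.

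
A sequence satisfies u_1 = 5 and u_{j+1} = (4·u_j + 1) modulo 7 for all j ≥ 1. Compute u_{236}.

0

Listing terms: u_1 = 5; u_2 = 0; u_3 = 1; u_4 = 5.
Since u_4 = u_1 = 5, the sequence is periodic with period 3.
(236 - 1) mod 3 = 1, so u_{236} = u_2 = 0.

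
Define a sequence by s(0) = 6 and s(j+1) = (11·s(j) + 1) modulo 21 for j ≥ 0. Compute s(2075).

Computing terms: s(0) = 6, s(1) = 4, s(2) = 3, s(3) = 13, s(4) = 18, s(5) = 10, s(6) = 6.
Since s(6) = s(0) = 6, the sequence is periodic with period 6.
So s(2075) = s(0 + ((2075-0) mod 6)) = s(5) = 10.

10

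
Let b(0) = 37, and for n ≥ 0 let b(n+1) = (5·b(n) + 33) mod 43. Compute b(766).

Computing terms: b(0) = 37; b(1) = 3; b(2) = 5; b(3) = 15; b(4) = 22; b(5) = 14; b(6) = 17; b(7) = 32; b(8) = 21; b(9) = 9; b(10) = 35; b(11) = 36; b(12) = 41; b(13) = 23; b(14) = 19; b(15) = 42; b(16) = 28; b(17) = 1; b(18) = 38; b(19) = 8; b(20) = 30; b(21) = 11; b(22) = 2; b(23) = 0; b(24) = 33; b(25) = 26; b(26) = 34; b(27) = 31; b(28) = 16; b(29) = 27; b(30) = 39; b(31) = 13; b(32) = 12; b(33) = 7; b(34) = 25; b(35) = 29; b(36) = 6; b(37) = 20; b(38) = 4; b(39) = 10; b(40) = 40; b(41) = 18; b(42) = 37.
The sequence repeats with period 42.
(766 - 0) mod 42 = 10, so b(766) = b(10) = 35.

35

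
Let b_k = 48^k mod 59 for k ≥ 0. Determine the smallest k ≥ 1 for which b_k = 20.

We have b_0 = 1; b_1 = 48; b_2 = 3; b_3 = 26; b_4 = 9; b_5 = 19; b_6 = 27; b_7 = 57; b_8 = 22; b_9 = 53; b_{10} = 7; b_{11} = 41; b_{12} = 21; b_{13} = 5; b_{14} = 4; b_{15} = 15; b_{16} = 12; b_{17} = 45; b_{18} = 36; b_{19} = 17; b_{20} = 49; b_{21} = 51; b_{22} = 29; b_{23} = 35; b_{24} = 28; b_{25} = 46; b_{26} = 25; b_{27} = 20; b_{28} = 16; b_{29} = 1.
The sequence repeats with period 29.
The value 20 first appears (with k ≥ 1) at b_{27}.

27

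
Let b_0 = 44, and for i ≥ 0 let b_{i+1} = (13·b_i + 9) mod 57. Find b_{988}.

41

We have b_0 = 44,  b_1 = 11,  b_2 = 38,  b_3 = 47,  b_4 = 50,  b_5 = 32,  b_6 = 26,  b_7 = 5,  b_8 = 17,  b_9 = 2,  b_{10} = 35,  b_{11} = 8,  b_{12} = 56,  b_{13} = 53,  b_{14} = 14,  b_{15} = 20,  b_{16} = 41,  b_{17} = 29,  b_{18} = 44.
Since b_{18} = b_0 = 44, the sequence is periodic with period 18.
So b_{988} = b_{0 + ((988-0) mod 18)} = b_{16} = 41.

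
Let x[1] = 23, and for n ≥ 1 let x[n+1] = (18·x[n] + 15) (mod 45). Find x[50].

24

We have x[1] = 23,  x[2] = 24,  x[3] = 42,  x[4] = 6,  x[5] = 33,  x[6] = 24.
Since x[6] = x[2] = 24, the sequence is eventually periodic: after a pre-period of length 1 it cycles with period 4.
For n ≥ 2, x[n] depends only on (n - 2) mod 4. (50 - 2) mod 4 = 0, so x[50] = x[2] = 24.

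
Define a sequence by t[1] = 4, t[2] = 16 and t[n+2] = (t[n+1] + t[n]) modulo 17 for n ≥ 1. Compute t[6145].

5

Computing terms: t[1] = 4,  t[2] = 16,  t[3] = 3,  t[4] = 2,  t[5] = 5,  t[6] = 7,  t[7] = 12,  t[8] = 2,  t[9] = 14,  t[10] = 16,  t[11] = 13,  t[12] = 12,  t[13] = 8,  t[14] = 3,  t[15] = 11,  t[16] = 14,  t[17] = 8,  t[18] = 5,  t[19] = 13,  t[20] = 1,  t[21] = 14,  t[22] = 15,  t[23] = 12,  t[24] = 10,  t[25] = 5,  t[26] = 15,  t[27] = 3,  t[28] = 1,  t[29] = 4,  t[30] = 5,  t[31] = 9,  t[32] = 14,  t[33] = 6,  t[34] = 3,  t[35] = 9,  t[36] = 12,  t[37] = 4,  t[38] = 16.
Since (t[37], t[38]) = (t[1], t[2]) = (4, 16) (two consecutive terms determine the rest), the sequence is periodic with period 36.
So t[6145] = t[1 + ((6145-1) mod 36)] = t[25] = 5.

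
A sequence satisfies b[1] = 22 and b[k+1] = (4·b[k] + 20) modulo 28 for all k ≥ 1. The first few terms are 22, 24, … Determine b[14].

We have b[1] = 22, b[2] = 24, b[3] = 4, b[4] = 8, b[5] = 24.
Since b[5] = b[2] = 24, the sequence is eventually periodic: after a pre-period of length 1 it cycles with period 3.
For k ≥ 2, b[k] depends only on (k - 2) mod 3. (14 - 2) mod 3 = 0, so b[14] = b[2] = 24.

24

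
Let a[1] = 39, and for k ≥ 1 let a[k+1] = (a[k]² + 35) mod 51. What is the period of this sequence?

6

We have a[1] = 39,  a[2] = 26,  a[3] = 48,  a[4] = 44,  a[5] = 33,  a[6] = 2,  a[7] = 39.
The sequence repeats with period 6.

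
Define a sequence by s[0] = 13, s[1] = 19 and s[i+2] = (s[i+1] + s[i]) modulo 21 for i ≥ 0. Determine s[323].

Listing terms: s[0] = 13, s[1] = 19, s[2] = 11, s[3] = 9, s[4] = 20, s[5] = 8, s[6] = 7, s[7] = 15, s[8] = 1, s[9] = 16, s[10] = 17, s[11] = 12, s[12] = 8, s[13] = 20, s[14] = 7, s[15] = 6, s[16] = 13, s[17] = 19.
Since (s[16], s[17]) = (s[0], s[1]) = (13, 19) (two consecutive terms determine the rest), the sequence is periodic with period 16.
So s[323] = s[0 + ((323-0) mod 16)] = s[3] = 9.

9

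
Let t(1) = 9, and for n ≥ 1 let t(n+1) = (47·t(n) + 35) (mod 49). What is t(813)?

29

Listing terms: t(1) = 9, t(2) = 17, t(3) = 1, t(4) = 33, t(5) = 18, t(6) = 48, t(7) = 37, t(8) = 10, t(9) = 15, t(10) = 5, t(11) = 25, t(12) = 34, t(13) = 16, t(14) = 3, t(15) = 29, t(16) = 26, t(17) = 32, t(18) = 20, t(19) = 44, t(20) = 45, t(21) = 43, t(22) = 47, t(23) = 39, t(24) = 6, t(25) = 23, t(26) = 38, t(27) = 8, t(28) = 19, t(29) = 46, t(30) = 41, t(31) = 2, t(32) = 31, t(33) = 22, t(34) = 40, t(35) = 4, t(36) = 27, t(37) = 30, t(38) = 24, t(39) = 36, t(40) = 12, t(41) = 11, t(42) = 13, t(43) = 9.
Since t(43) = t(1) = 9, the sequence is periodic with period 42.
So t(813) = t(1 + ((813-1) mod 42)) = t(15) = 29.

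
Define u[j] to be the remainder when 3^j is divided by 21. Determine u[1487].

12

We have u[1] = 3; u[2] = 9; u[3] = 6; u[4] = 18; u[5] = 12; u[6] = 15; u[7] = 3.
Since u[7] = u[1] = 3, the sequence is periodic with period 6.
So u[1487] = u[1 + ((1487-1) mod 6)] = u[5] = 12.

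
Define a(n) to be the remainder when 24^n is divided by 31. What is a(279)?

a(0) = 1,  a(1) = 24,  a(2) = 18,  a(3) = 29,  a(4) = 14,  a(5) = 26,  a(6) = 4,  a(7) = 3,  a(8) = 10,  a(9) = 23,  a(10) = 25,  a(11) = 11,  a(12) = 16,  a(13) = 12,  a(14) = 9,  a(15) = 30,  a(16) = 7,  a(17) = 13,  a(18) = 2,  a(19) = 17,  a(20) = 5,  a(21) = 27,  a(22) = 28,  a(23) = 21,  a(24) = 8,  a(25) = 6,  a(26) = 20,  a(27) = 15,  a(28) = 19,  a(29) = 22,  a(30) = 1.
The sequence repeats with period 30.
So a(279) = a(0 + ((279-0) mod 30)) = a(9) = 23.

23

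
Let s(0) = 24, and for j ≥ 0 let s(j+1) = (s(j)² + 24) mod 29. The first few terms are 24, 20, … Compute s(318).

Listing terms: s(0) = 24,  s(1) = 20,  s(2) = 18,  s(3) = 0,  s(4) = 24.
The sequence repeats with period 4.
So s(318) = s(0 + ((318-0) mod 4)) = s(2) = 18.

18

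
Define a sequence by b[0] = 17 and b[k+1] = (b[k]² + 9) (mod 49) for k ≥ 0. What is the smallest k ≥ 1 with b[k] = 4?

b[0] = 17; b[1] = 4; b[2] = 25; b[3] = 46; b[4] = 18; b[5] = 39; b[6] = 11; b[7] = 32; b[8] = 4.
Since b[8] = b[1] = 4, the sequence is eventually periodic: after a pre-period of length 1 it cycles with period 7.
The value 4 first appears (with k ≥ 1) at b[1].

1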